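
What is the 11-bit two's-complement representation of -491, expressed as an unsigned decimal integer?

1557

491 in 11 bits: 00111101011
Invert: 11000010100
Add 1:  11000010101 = 1557
(Check: 2^11 - 491 = 2048 - 491 = 1557.)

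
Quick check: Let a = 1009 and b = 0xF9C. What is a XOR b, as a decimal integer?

1009 = 001111110001
0xF9C = 111110011100
XOR → 110001101101 = 3181

3181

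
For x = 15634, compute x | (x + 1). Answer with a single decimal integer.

15635

x = 11110100010010 = 15634
x + 1 = 11110100010011
OR    = 11110100010011 = 15635
(x | (x + 1) sets the lowest cleared bit.)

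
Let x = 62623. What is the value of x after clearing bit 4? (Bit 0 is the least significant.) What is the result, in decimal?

62607

x = 1111010010011111
bit 4 is currently 1; clear it via x & ~(1 << 4) = x & ~16
→ 1111010010001111 = 62607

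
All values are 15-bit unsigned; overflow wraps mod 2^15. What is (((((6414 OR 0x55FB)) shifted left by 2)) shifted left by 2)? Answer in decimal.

6414 = 001100100001110
0x55FB = 101010111111011
→ OR → 101110111111111 = 24063
→ shifted left by 2 (mod 2^15) → 111011111111100 = 30716
→ shifted left by 2 (mod 2^15) → 101111111110000 = 24560

24560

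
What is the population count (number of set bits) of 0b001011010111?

7

n = 1011010111
Count the 1s: 1 + 1 + 1 + 1 + 1 + 1 + 1 = 7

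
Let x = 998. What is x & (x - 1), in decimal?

996

x = 1111100110 = 998
x - 1 = 1111100101
AND   = 1111100100 = 996
(x & (x - 1) clears the lowest set bit of x.)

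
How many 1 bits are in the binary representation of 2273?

5

2273 = 100011100001
Count the 1s: 1 + 1 + 1 + 1 + 1 = 5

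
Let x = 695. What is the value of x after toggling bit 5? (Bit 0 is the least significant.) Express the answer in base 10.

663

x = 1010110111
bit 5 is currently 1; toggle it via x ^ (1 << 5) = x ^ 32
→ 1010010111 = 663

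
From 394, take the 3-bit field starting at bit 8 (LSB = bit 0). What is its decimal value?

1

v = 000110001010
Shift right by 8: 0001
Mask low 3 bits: 001 = 1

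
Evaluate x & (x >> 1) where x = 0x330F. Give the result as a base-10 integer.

x = 11001100001111 = 13071
x>>1 = 01100110000111
AND  = 01000100000111 = 4359
(x & (x >> 1) has a 1 wherever x has two consecutive 1 bits.)

4359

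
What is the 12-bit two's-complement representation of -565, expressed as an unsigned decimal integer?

3531

565 in 12 bits: 001000110101
Invert: 110111001010
Add 1:  110111001011 = 3531
(Check: 2^12 - 565 = 4096 - 565 = 3531.)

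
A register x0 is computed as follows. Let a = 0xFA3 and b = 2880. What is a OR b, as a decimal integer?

4067

0xFA3 = 111110100011
2880 = 101101000000
 OR → 111111100011 = 4067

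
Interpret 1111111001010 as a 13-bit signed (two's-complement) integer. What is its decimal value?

pattern = 1111111001010 (MSB is 1 ⇒ negative)
Invert: 0000000110101, add 1 → 0000000110110 = 54, so the value is -54.
(Equivalently: 8138 - 2^13 = 8138 - 8192 = -54.)

-54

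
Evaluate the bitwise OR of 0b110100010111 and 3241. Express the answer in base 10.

a = 110100010111
3241 = 110010101001
 OR → 110110111111 = 3519

3519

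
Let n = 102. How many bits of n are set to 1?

102 = 1100110
Count the 1s: 1 + 1 + 1 + 1 = 4

4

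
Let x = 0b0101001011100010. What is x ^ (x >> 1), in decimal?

x = 101001011100010 = 21218
x>>1 = 010100101110001
XOR  = 111101110010011 = 31635
(x ^ (x >> 1) gives the standard binary-reflected Gray code of x.)

31635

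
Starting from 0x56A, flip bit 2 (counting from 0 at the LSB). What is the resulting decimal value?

x = 10101101010
bit 2 is currently 0; toggle it via x ^ (1 << 2) = x ^ 4
→ 10101101110 = 1390

1390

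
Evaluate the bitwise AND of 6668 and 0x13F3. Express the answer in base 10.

6668 = 1101000001100
0x13F3 = 1001111110011
AND → 1001000000000 = 4608

4608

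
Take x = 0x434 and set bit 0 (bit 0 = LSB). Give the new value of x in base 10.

x = 10000110100
bit 0 is currently 0; set it via x | (1 << 0) = x | 1
→ 10000110101 = 1077

1077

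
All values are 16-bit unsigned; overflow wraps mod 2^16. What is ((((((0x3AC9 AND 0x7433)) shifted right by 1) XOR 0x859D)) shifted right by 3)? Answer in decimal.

0x3AC9 = 0011101011001001
0x7433 = 0111010000110011
→ AND → 0011000000000001 = 12289
→ shifted right by 1 → 0001100000000000 = 6144
0x859D = 1000010110011101
→ XOR → 1001110110011101 = 40349
→ shifted right by 3 → 0001001110110011 = 5043

5043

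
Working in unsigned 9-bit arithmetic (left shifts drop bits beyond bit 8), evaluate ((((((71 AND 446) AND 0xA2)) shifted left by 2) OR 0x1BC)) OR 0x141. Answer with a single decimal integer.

509

71 = 001000111
446 = 110111110
→ AND → 000000110 = 6
0xA2 = 010100010
→ AND → 000000010 = 2
→ shifted left by 2 (mod 2^9) → 000001000 = 8
0x1BC = 110111100
→ OR → 110111100 = 444
0x141 = 101000001
→ OR → 111111101 = 509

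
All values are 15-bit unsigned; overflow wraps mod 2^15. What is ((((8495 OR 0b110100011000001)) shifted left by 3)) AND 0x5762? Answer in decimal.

18272

8495 = 010000100101111
0b110100011000001 = 110100011000001
→ OR → 110100111101111 = 27119
→ shifted left by 3 (mod 2^15) → 100111101111000 = 20344
0x5762 = 101011101100010
→ AND → 100011101100000 = 18272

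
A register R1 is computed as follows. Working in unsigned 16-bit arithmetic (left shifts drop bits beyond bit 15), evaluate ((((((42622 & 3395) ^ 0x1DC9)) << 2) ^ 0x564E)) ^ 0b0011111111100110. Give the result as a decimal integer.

42622 = 1010011001111110
3395 = 0000110101000011
→ & → 0000010001000010 = 1090
0x1DC9 = 0001110111001001
→ ^ → 0001100110001011 = 6539
→ << 2 (mod 2^16) → 0110011000101100 = 26156
0x564E = 0101011001001110
→ ^ → 0011000001100010 = 12386
0b0011111111100110 = 0011111111100110
→ ^ → 0000111110000100 = 3972

3972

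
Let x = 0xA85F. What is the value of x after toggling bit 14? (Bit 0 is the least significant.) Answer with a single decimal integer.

59487

x = 1010100001011111
bit 14 is currently 0; toggle it via x ^ (1 << 14) = x ^ 16384
→ 1110100001011111 = 59487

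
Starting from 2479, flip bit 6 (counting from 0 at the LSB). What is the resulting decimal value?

2543

x = 00100110101111
bit 6 is currently 0; toggle it via x ^ (1 << 6) = x ^ 64
→ 00100111101111 = 2543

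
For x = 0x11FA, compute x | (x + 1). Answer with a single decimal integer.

x = 1000111111010 = 4602
x + 1 = 1000111111011
OR    = 1000111111011 = 4603
(x | (x + 1) sets the lowest cleared bit.)

4603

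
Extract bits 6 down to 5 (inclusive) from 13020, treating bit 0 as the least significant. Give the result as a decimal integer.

v = 11001011011100
Shift right by 5: 110010110
Mask low 2 bits: 10 = 2

2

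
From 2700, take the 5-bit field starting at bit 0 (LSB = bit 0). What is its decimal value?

v = 00101010001100
Shift right by 0: 00101010001100
Mask low 5 bits: 01100 = 12

12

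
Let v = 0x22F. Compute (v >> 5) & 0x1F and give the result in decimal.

17

v = 1000101111
Shift right by 5: 10001
Mask low 5 bits: 10001 = 17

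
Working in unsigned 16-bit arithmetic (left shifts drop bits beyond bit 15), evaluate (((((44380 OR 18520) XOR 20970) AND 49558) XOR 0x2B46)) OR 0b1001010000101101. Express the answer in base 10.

49149

44380 = 1010110101011100
18520 = 0100100001011000
→ OR → 1110110101011100 = 60764
20970 = 0101000111101010
→ XOR → 1011110010110110 = 48310
49558 = 1100000110010110
→ AND → 1000000010010110 = 32918
0x2B46 = 0010101101000110
→ XOR → 1010101111010000 = 43984
0b1001010000101101 = 1001010000101101
→ OR → 1011111111111101 = 49149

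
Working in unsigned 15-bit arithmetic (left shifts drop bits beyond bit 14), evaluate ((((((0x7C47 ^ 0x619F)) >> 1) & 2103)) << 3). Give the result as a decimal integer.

0x7C47 = 111110001000111
0x619F = 110000110011111
→ ^ → 001110111011000 = 7640
→ >> 1 → 000111011101100 = 3820
2103 = 000100000110111
→ & → 000100000100100 = 2084
→ << 3 (mod 2^15) → 100000100100000 = 16672

16672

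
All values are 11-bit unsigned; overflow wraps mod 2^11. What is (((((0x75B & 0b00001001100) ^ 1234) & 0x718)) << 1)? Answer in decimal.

0x75B = 11101011011
0b00001001100 = 00001001100
→ & → 00001001000 = 72
1234 = 10011010010
→ ^ → 10010011010 = 1178
0x718 = 11100011000
→ & → 10000011000 = 1048
→ << 1 (mod 2^11) → 00000110000 = 48

48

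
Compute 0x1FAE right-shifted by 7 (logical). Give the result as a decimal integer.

0x1FAE = 1111110101110
shift right by 7 → 0000000111111 = 63
(equivalently, floor(8110 / 128))

63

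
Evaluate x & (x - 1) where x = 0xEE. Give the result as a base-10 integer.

x = 11101110 = 238
x - 1 = 11101101
AND   = 11101100 = 236
(x & (x - 1) clears the lowest set bit of x.)

236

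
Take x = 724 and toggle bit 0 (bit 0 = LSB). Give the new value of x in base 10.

725

x = 01011010100
bit 0 is currently 0; toggle it via x ^ (1 << 0) = x ^ 1
→ 01011010101 = 725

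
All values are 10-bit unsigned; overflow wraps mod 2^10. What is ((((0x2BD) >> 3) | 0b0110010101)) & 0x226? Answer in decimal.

0x2BD = 1010111101
→ >> 3 → 0001010111 = 87
0b0110010101 = 0110010101
→ | → 0111010111 = 471
0x226 = 1000100110
→ & → 0000000110 = 6

6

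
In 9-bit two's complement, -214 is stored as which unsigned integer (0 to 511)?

298

214 in 9 bits: 011010110
Invert: 100101001
Add 1:  100101010 = 298
(Check: 2^9 - 214 = 512 - 214 = 298.)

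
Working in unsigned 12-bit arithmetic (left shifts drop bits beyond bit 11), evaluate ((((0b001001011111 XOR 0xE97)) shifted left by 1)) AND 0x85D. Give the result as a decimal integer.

2064

0b001001011111 = 001001011111
0xE97 = 111010010111
→ XOR → 110011001000 = 3272
→ shifted left by 1 (mod 2^12) → 100110010000 = 2448
0x85D = 100001011101
→ AND → 100000010000 = 2064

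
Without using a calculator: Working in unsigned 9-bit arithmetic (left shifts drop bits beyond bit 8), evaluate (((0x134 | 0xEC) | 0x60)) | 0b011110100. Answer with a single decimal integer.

508

0x134 = 100110100
0xEC = 011101100
→ | → 111111100 = 508
0x60 = 001100000
→ | → 111111100 = 508
0b011110100 = 011110100
→ | → 111111100 = 508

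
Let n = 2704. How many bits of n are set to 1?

2704 = 101010010000
Count the 1s: 1 + 1 + 1 + 1 = 4

4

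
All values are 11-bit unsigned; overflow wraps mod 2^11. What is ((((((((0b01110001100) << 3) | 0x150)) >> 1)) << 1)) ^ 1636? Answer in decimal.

0b01110001100 = 01110001100
→ << 3 (mod 2^11) → 10001100000 = 1120
0x150 = 00101010000
→ | → 10101110000 = 1392
→ >> 1 → 01010111000 = 696
→ << 1 (mod 2^11) → 10101110000 = 1392
1636 = 11001100100
→ ^ → 01100010100 = 788

788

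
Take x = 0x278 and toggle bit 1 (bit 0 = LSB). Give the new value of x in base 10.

x = 1001111000
bit 1 is currently 0; toggle it via x ^ (1 << 1) = x ^ 2
→ 1001111010 = 634

634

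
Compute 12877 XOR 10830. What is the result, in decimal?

12877 = 11001001001101
10830 = 10101001001110
XOR → 01100000000011 = 6147

6147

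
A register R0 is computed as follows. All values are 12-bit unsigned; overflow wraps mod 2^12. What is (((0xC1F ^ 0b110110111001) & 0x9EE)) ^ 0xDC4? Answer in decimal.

3170

0xC1F = 110000011111
0b110110111001 = 110110111001
→ ^ → 000110100110 = 422
0x9EE = 100111101110
→ & → 000110100110 = 422
0xDC4 = 110111000100
→ ^ → 110001100010 = 3170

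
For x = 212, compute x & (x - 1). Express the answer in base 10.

208

x = 11010100 = 212
x - 1 = 11010011
AND   = 11010000 = 208
(x & (x - 1) clears the lowest set bit of x.)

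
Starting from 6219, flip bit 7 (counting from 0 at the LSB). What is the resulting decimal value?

x = 1100001001011
bit 7 is currently 0; toggle it via x ^ (1 << 7) = x ^ 128
→ 1100011001011 = 6347

6347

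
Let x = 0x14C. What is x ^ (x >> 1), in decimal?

490

x = 101001100 = 332
x>>1 = 010100110
XOR  = 111101010 = 490
(x ^ (x >> 1) gives the standard binary-reflected Gray code of x.)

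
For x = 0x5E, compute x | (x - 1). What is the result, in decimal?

95

x = 1011110 = 94
x - 1 = 1011101
OR    = 1011111 = 95
(x | (x - 1) sets all bits below the lowest set bit.)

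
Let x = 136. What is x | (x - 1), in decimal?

143

x = 10001000 = 136
x - 1 = 10000111
OR    = 10001111 = 143
(x | (x - 1) sets all bits below the lowest set bit.)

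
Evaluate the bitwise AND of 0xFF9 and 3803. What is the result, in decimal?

3801

0xFF9 = 111111111001
3803 = 111011011011
AND → 111011011001 = 3801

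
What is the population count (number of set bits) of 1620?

5

1620 = 11001010100
Count the 1s: 1 + 1 + 1 + 1 + 1 = 5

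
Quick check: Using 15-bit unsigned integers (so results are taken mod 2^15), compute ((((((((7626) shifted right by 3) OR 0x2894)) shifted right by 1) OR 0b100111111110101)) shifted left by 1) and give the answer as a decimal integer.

16382

7626 = 001110111001010
→ shifted right by 3 → 000001110111001 = 953
0x2894 = 010100010010100
→ OR → 010101110111101 = 11197
→ shifted right by 1 → 001010111011110 = 5598
0b100111111110101 = 100111111110101
→ OR → 101111111111111 = 24575
→ shifted left by 1 (mod 2^15) → 011111111111110 = 16382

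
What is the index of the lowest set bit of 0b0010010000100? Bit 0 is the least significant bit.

0b0010010000100 = 10010000100
Trailing zeros: 2, so the lowest set bit is bit 2 (value 4).

2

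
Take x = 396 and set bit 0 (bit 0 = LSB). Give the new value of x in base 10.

397

x = 110001100
bit 0 is currently 0; set it via x | (1 << 0) = x | 1
→ 110001101 = 397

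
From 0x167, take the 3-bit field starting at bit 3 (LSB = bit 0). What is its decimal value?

4

v = 101100111
Shift right by 3: 101100
Mask low 3 bits: 100 = 4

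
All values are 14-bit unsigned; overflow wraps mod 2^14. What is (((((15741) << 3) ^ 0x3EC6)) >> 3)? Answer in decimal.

15741 = 11110101111101
→ << 3 (mod 2^14) → 10101111101000 = 11240
0x3EC6 = 11111011000110
→ ^ → 01010100101110 = 5422
→ >> 3 → 00001010100101 = 677

677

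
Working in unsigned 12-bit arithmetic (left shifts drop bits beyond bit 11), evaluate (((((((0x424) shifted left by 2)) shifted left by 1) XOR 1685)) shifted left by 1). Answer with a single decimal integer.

3946

0x424 = 010000100100
→ shifted left by 2 (mod 2^12) → 000010010000 = 144
→ shifted left by 1 (mod 2^12) → 000100100000 = 288
1685 = 011010010101
→ XOR → 011110110101 = 1973
→ shifted left by 1 (mod 2^12) → 111101101010 = 3946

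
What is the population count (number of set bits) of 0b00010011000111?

n = 10011000111
Count the 1s: 1 + 1 + 1 + 1 + 1 + 1 = 6

6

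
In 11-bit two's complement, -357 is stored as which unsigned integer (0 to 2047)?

1691

357 in 11 bits: 00101100101
Invert: 11010011010
Add 1:  11010011011 = 1691
(Check: 2^11 - 357 = 2048 - 357 = 1691.)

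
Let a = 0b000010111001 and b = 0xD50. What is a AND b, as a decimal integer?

16

a = 000010111001
0xD50 = 110101010000
AND → 000000010000 = 16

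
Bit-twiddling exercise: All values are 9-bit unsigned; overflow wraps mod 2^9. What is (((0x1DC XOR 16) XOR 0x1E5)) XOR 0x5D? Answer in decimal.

0x1DC = 111011100
16 = 000010000
→ XOR → 111001100 = 460
0x1E5 = 111100101
→ XOR → 000101001 = 41
0x5D = 001011101
→ XOR → 001110100 = 116

116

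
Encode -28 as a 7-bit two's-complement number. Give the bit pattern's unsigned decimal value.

100

28 in 7 bits: 0011100
Invert: 1100011
Add 1:  1100100 = 100
(Check: 2^7 - 28 = 128 - 28 = 100.)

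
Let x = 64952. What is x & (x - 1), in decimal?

x = 1111110110111000 = 64952
x - 1 = 1111110110110111
AND   = 1111110110110000 = 64944
(x & (x - 1) clears the lowest set bit of x.)

64944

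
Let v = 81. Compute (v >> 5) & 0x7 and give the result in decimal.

2

v = 01010001
Shift right by 5: 010
Mask low 3 bits: 010 = 2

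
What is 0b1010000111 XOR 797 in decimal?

410

a = 1010000111
797 = 1100011101
XOR → 0110011010 = 410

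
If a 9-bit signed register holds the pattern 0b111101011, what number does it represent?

pattern = 111101011 (MSB is 1 ⇒ negative)
Invert: 000010100, add 1 → 000010101 = 21, so the value is -21.
(Equivalently: 491 - 2^9 = 491 - 512 = -21.)

-21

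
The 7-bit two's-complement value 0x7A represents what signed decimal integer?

-6

pattern = 1111010 (MSB is 1 ⇒ negative)
Invert: 0000101, add 1 → 0000110 = 6, so the value is -6.
(Equivalently: 122 - 2^7 = 122 - 128 = -6.)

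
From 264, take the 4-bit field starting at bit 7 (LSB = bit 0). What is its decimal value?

2

v = 00100001000
Shift right by 7: 0010
Mask low 4 bits: 0010 = 2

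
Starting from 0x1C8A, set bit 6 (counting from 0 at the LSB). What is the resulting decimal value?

7370

x = 1110010001010
bit 6 is currently 0; set it via x | (1 << 6) = x | 64
→ 1110011001010 = 7370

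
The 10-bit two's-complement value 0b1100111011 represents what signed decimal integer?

pattern = 1100111011 (MSB is 1 ⇒ negative)
Invert: 0011000100, add 1 → 0011000101 = 197, so the value is -197.
(Equivalently: 827 - 2^10 = 827 - 1024 = -197.)

-197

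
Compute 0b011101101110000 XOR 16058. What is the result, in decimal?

1482

a = 11101101110000
16058 = 11111010111010
XOR → 00010111001010 = 1482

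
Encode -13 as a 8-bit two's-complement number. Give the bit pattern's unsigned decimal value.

243

13 in 8 bits: 00001101
Invert: 11110010
Add 1:  11110011 = 243
(Check: 2^8 - 13 = 256 - 13 = 243.)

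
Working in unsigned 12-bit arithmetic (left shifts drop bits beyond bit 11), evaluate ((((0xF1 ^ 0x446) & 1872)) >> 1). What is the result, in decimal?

0xF1 = 000011110001
0x446 = 010001000110
→ ^ → 010010110111 = 1207
1872 = 011101010000
→ & → 010000010000 = 1040
→ >> 1 → 001000001000 = 520

520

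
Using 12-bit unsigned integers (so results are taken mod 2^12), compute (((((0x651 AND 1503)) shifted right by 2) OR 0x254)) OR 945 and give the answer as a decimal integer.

1013

0x651 = 011001010001
1503 = 010111011111
→ AND → 010001010001 = 1105
→ shifted right by 2 → 000100010100 = 276
0x254 = 001001010100
→ OR → 001101010100 = 852
945 = 001110110001
→ OR → 001111110101 = 1013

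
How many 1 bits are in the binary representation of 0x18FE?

0x18FE = 1100011111110
Count the 1s: 1 + 1 + 1 + 1 + 1 + 1 + 1 + 1 + 1 = 9

9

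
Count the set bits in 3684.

6

3684 = 111001100100
Count the 1s: 1 + 1 + 1 + 1 + 1 + 1 = 6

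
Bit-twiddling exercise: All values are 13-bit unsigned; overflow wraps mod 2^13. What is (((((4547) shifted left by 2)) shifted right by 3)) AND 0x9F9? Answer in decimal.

225

4547 = 1000111000011
→ shifted left by 2 (mod 2^13) → 0011100001100 = 1804
→ shifted right by 3 → 0000011100001 = 225
0x9F9 = 0100111111001
→ AND → 0000011100001 = 225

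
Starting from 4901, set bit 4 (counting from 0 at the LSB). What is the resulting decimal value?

4917

x = 1001100100101
bit 4 is currently 0; set it via x | (1 << 4) = x | 16
→ 1001100110101 = 4917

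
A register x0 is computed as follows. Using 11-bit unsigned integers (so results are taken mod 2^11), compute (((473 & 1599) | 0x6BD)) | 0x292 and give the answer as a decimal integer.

1727

473 = 00111011001
1599 = 11000111111
→ & → 00000011001 = 25
0x6BD = 11010111101
→ | → 11010111101 = 1725
0x292 = 01010010010
→ | → 11010111111 = 1727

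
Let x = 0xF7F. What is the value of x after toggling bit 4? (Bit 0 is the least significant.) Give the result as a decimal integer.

x = 00111101111111
bit 4 is currently 1; toggle it via x ^ (1 << 4) = x ^ 16
→ 00111101101111 = 3951

3951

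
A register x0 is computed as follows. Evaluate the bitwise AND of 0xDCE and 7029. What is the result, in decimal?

2372

0xDCE = 0110111001110
7029 = 1101101110101
AND → 0100101000100 = 2372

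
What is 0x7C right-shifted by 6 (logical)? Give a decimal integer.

1

0x7C = 1111100
shift right by 6 → 0000001 = 1
(equivalently, floor(124 / 64))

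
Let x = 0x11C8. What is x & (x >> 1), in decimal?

x = 1000111001000 = 4552
x>>1 = 0100011100100
AND  = 0000011000000 = 192
(x & (x >> 1) has a 1 wherever x has two consecutive 1 bits.)

192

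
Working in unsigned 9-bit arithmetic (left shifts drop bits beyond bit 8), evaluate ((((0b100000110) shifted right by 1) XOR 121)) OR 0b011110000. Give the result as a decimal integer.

0b100000110 = 100000110
→ shifted right by 1 → 010000011 = 131
121 = 001111001
→ XOR → 011111010 = 250
0b011110000 = 011110000
→ OR → 011111010 = 250

250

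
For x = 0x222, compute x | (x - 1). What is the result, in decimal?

x = 1000100010 = 546
x - 1 = 1000100001
OR    = 1000100011 = 547
(x | (x - 1) sets all bits below the lowest set bit.)

547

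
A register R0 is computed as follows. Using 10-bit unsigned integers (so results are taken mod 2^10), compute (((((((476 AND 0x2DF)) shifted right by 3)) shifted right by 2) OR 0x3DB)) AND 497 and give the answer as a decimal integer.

465

476 = 0111011100
0x2DF = 1011011111
→ AND → 0011011100 = 220
→ shifted right by 3 → 0000011011 = 27
→ shifted right by 2 → 0000000110 = 6
0x3DB = 1111011011
→ OR → 1111011111 = 991
497 = 0111110001
→ AND → 0111010001 = 465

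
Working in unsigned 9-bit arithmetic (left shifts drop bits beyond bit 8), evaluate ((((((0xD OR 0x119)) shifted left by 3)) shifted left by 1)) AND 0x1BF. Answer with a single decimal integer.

0xD = 000001101
0x119 = 100011001
→ OR → 100011101 = 285
→ shifted left by 3 (mod 2^9) → 011101000 = 232
→ shifted left by 1 (mod 2^9) → 111010000 = 464
0x1BF = 110111111
→ AND → 110010000 = 400

400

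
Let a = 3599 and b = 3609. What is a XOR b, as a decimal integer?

22

3599 = 111000001111
3609 = 111000011001
XOR → 000000010110 = 22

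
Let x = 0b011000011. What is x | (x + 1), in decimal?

199

x = 11000011 = 195
x + 1 = 11000100
OR    = 11000111 = 199
(x | (x + 1) sets the lowest cleared bit.)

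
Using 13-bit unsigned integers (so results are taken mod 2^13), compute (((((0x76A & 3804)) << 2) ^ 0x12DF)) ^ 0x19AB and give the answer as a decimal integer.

4692

0x76A = 0011101101010
3804 = 0111011011100
→ & → 0011001001000 = 1608
→ << 2 (mod 2^13) → 1100100100000 = 6432
0x12DF = 1001011011111
→ ^ → 0101111111111 = 3071
0x19AB = 1100110101011
→ ^ → 1001001010100 = 4692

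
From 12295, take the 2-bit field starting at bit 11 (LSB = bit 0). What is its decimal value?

v = 11000000000111
Shift right by 11: 110
Mask low 2 bits: 10 = 2

2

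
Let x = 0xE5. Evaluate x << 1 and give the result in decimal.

0xE5 = 011100101
shift left by 1 → 111001010 = 458
(equivalently, 229 × 2^1 = 229 × 2)

458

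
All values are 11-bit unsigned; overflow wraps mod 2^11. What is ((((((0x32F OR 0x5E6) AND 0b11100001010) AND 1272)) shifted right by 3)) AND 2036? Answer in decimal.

0x32F = 01100101111
0x5E6 = 10111100110
→ OR → 11111101111 = 2031
0b11100001010 = 11100001010
→ AND → 11100001010 = 1802
1272 = 10011111000
→ AND → 10000001000 = 1032
→ shifted right by 3 → 00010000001 = 129
2036 = 11111110100
→ AND → 00010000000 = 128

128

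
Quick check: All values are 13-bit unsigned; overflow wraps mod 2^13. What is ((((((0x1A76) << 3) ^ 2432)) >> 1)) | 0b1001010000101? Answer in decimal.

0x1A76 = 1101001110110
→ << 3 (mod 2^13) → 1001110110000 = 5040
2432 = 0100110000000
→ ^ → 1101000110000 = 6704
→ >> 1 → 0110100011000 = 3352
0b1001010000101 = 1001010000101
→ | → 1111110011101 = 8093

8093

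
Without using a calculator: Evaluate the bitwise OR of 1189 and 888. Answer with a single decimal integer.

2045

1189 = 10010100101
888 = 01101111000
 OR → 11111111101 = 2045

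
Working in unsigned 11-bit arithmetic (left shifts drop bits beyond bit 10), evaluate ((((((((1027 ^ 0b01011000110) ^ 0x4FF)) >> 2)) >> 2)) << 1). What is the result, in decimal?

70

1027 = 10000000011
0b01011000110 = 01011000110
→ ^ → 11011000101 = 1733
0x4FF = 10011111111
→ ^ → 01000111010 = 570
→ >> 2 → 00010001110 = 142
→ >> 2 → 00000100011 = 35
→ << 1 (mod 2^11) → 00001000110 = 70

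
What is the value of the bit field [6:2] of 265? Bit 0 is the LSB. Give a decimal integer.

2

v = 100001001
Shift right by 2: 1000010
Mask low 5 bits: 00010 = 2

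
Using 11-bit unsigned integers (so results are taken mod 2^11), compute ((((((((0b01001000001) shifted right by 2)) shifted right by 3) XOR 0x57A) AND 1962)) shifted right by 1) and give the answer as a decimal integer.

660

0b01001000001 = 01001000001
→ shifted right by 2 → 00010010000 = 144
→ shifted right by 3 → 00000010010 = 18
0x57A = 10101111010
→ XOR → 10101101000 = 1384
1962 = 11110101010
→ AND → 10100101000 = 1320
→ shifted right by 1 → 01010010100 = 660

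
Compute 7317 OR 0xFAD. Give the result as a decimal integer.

8125

7317 = 1110010010101
0xFAD = 0111110101101
 OR → 1111110111101 = 8125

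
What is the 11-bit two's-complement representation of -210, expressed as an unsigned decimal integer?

1838

210 in 11 bits: 00011010010
Invert: 11100101101
Add 1:  11100101110 = 1838
(Check: 2^11 - 210 = 2048 - 210 = 1838.)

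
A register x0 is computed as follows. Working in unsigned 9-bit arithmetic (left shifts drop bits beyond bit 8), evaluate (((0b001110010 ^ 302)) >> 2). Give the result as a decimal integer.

87

0b001110010 = 001110010
302 = 100101110
→ ^ → 101011100 = 348
→ >> 2 → 001010111 = 87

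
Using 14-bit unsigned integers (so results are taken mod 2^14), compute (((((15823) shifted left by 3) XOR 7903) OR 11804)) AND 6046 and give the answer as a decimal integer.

15823 = 11110111001111
→ shifted left by 3 (mod 2^14) → 10111001111000 = 11896
7903 = 01111011011111
→ XOR → 11000010100111 = 12455
11804 = 10111000011100
→ OR → 11111010111111 = 16063
6046 = 01011110011110
→ AND → 01011010011110 = 5790

5790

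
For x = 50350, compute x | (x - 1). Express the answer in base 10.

x = 1100010010101110 = 50350
x - 1 = 1100010010101101
OR    = 1100010010101111 = 50351
(x | (x - 1) sets all bits below the lowest set bit.)

50351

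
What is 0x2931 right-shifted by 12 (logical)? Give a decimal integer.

0x2931 = 10100100110001
shift right by 12 → 00000000000010 = 2
(equivalently, floor(10545 / 4096))

2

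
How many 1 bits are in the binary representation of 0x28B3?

0x28B3 = 10100010110011
Count the 1s: 1 + 1 + 1 + 1 + 1 + 1 + 1 = 7

7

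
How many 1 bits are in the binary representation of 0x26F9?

0x26F9 = 10011011111001
Count the 1s: 1 + 1 + 1 + 1 + 1 + 1 + 1 + 1 + 1 = 9

9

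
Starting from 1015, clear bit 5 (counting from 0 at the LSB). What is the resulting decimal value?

x = 1111110111
bit 5 is currently 1; clear it via x & ~(1 << 5) = x & ~32
→ 1111010111 = 983

983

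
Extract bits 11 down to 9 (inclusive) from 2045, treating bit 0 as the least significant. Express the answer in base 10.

3

v = 011111111101
Shift right by 9: 011
Mask low 3 bits: 011 = 3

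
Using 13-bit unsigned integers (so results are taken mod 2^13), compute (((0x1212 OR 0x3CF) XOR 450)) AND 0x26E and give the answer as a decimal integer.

524

0x1212 = 1001000010010
0x3CF = 0001111001111
→ OR → 1001111011111 = 5087
450 = 0000111000010
→ XOR → 1001000011101 = 4637
0x26E = 0001001101110
→ AND → 0001000001100 = 524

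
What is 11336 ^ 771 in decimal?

12107

11336 = 10110001001000
771 = 00001100000011
XOR → 10111101001011 = 12107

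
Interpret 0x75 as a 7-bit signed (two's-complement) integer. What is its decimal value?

pattern = 1110101 (MSB is 1 ⇒ negative)
Invert: 0001010, add 1 → 0001011 = 11, so the value is -11.
(Equivalently: 117 - 2^7 = 117 - 128 = -11.)

-11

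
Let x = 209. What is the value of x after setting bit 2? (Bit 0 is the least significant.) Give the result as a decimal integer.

x = 11010001
bit 2 is currently 0; set it via x | (1 << 2) = x | 4
→ 11010101 = 213

213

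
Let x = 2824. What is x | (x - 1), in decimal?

2831

x = 101100001000 = 2824
x - 1 = 101100000111
OR    = 101100001111 = 2831
(x | (x - 1) sets all bits below the lowest set bit.)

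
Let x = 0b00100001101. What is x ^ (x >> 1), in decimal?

395

x = 100001101 = 269
x>>1 = 010000110
XOR  = 110001011 = 395
(x ^ (x >> 1) gives the standard binary-reflected Gray code of x.)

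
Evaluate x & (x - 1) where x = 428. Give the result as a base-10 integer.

x = 110101100 = 428
x - 1 = 110101011
AND   = 110101000 = 424
(x & (x - 1) clears the lowest set bit of x.)

424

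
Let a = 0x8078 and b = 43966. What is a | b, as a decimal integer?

0x8078 = 1000000001111000
43966 = 1010101110111110
 OR → 1010101111111110 = 44030

44030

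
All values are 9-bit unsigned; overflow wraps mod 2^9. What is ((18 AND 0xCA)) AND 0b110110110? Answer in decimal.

18 = 000010010
0xCA = 011001010
→ AND → 000000010 = 2
0b110110110 = 110110110
→ AND → 000000010 = 2

2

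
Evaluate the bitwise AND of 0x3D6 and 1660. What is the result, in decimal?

0x3D6 = 01111010110
1660 = 11001111100
AND → 01001010100 = 596

596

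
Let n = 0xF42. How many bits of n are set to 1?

6

0xF42 = 111101000010
Count the 1s: 1 + 1 + 1 + 1 + 1 + 1 = 6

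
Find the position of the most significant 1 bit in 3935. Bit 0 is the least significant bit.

11

3935 = 111101011111
The topmost 1 is at position 11 (since 2^11 = 2048 ≤ 3935 < 4096).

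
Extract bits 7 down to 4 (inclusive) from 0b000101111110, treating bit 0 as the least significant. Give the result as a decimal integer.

7

v = 000101111110
Shift right by 4: 00010111
Mask low 4 bits: 0111 = 7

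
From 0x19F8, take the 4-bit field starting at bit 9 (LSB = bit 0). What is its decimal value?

12

v = 01100111111000
Shift right by 9: 01100
Mask low 4 bits: 1100 = 12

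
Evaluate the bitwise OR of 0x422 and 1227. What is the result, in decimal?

1259

0x422 = 10000100010
1227 = 10011001011
 OR → 10011101011 = 1259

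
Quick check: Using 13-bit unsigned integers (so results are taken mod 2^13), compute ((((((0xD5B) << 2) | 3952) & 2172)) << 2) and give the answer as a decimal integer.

496

0xD5B = 0110101011011
→ << 2 (mod 2^13) → 1010101101100 = 5484
3952 = 0111101110000
→ | → 1111101111100 = 8060
2172 = 0100001111100
→ & → 0100001111100 = 2172
→ << 2 (mod 2^13) → 0000111110000 = 496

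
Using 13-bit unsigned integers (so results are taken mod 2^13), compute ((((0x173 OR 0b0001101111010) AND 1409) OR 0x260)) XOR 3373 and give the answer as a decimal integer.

0x173 = 0000101110011
0b0001101111010 = 0001101111010
→ OR → 0001101111011 = 891
1409 = 0010110000001
→ AND → 0000100000001 = 257
0x260 = 0001001100000
→ OR → 0001101100001 = 865
3373 = 0110100101101
→ XOR → 0111001001100 = 3660

3660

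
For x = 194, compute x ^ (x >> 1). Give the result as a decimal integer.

x = 11000010 = 194
x>>1 = 01100001
XOR  = 10100011 = 163
(x ^ (x >> 1) gives the standard binary-reflected Gray code of x.)

163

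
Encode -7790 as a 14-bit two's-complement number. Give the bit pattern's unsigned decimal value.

8594

7790 in 14 bits: 01111001101110
Invert: 10000110010001
Add 1:  10000110010010 = 8594
(Check: 2^14 - 7790 = 16384 - 7790 = 8594.)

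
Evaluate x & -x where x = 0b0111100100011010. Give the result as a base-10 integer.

x = 111100100011010 = 31002
-x (two's complement) = …000011011100110
AND   = 000000000000010 = 2
(x & -x isolates the lowest set bit of x.)

2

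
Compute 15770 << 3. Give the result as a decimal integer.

126160

15770 = 00011110110011010
shift left by 3 → 11110110011010000 = 126160
(equivalently, 15770 × 2^3 = 15770 × 8)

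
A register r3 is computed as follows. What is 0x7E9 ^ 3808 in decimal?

2313

0x7E9 = 011111101001
3808 = 111011100000
XOR → 100100001001 = 2313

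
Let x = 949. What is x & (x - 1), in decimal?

948

x = 1110110101 = 949
x - 1 = 1110110100
AND   = 1110110100 = 948
(x & (x - 1) clears the lowest set bit of x.)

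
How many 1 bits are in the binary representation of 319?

7

319 = 100111111
Count the 1s: 1 + 1 + 1 + 1 + 1 + 1 + 1 = 7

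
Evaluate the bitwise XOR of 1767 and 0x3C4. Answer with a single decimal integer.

1767 = 11011100111
0x3C4 = 01111000100
XOR → 10100100011 = 1315

1315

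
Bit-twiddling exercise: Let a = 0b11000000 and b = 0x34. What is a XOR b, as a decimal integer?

a = 11000000
0x34 = 00110100
XOR → 11110100 = 244

244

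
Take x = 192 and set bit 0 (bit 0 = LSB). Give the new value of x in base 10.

193

x = 011000000
bit 0 is currently 0; set it via x | (1 << 0) = x | 1
→ 011000001 = 193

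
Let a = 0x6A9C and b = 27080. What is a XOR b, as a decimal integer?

852

0x6A9C = 110101010011100
27080 = 110100111001000
XOR → 000001101010100 = 852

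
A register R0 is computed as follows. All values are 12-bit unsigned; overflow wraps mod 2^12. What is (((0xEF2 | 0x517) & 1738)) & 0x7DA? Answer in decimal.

0xEF2 = 111011110010
0x517 = 010100010111
→ | → 111111110111 = 4087
1738 = 011011001010
→ & → 011011000010 = 1730
0x7DA = 011111011010
→ & → 011011000010 = 1730

1730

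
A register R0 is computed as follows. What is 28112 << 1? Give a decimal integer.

56224

28112 = 0110110111010000
shift left by 1 → 1101101110100000 = 56224
(equivalently, 28112 × 2^1 = 28112 × 2)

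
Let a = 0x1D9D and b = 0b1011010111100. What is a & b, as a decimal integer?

0x1D9D = 1110110011101
b = 1011010111100
AND → 1010010011100 = 5276

5276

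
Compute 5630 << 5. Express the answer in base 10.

5630 = 000001010111111110
shift left by 5 → 101011111111000000 = 180160
(equivalently, 5630 × 2^5 = 5630 × 32)

180160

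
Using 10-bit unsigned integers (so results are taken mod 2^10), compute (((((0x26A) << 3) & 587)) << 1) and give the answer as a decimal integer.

128

0x26A = 1001101010
→ << 3 (mod 2^10) → 1101010000 = 848
587 = 1001001011
→ & → 1001000000 = 576
→ << 1 (mod 2^10) → 0010000000 = 128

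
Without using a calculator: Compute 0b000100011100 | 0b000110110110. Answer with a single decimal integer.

446

a = 100011100
b = 110110110
 OR → 110111110 = 446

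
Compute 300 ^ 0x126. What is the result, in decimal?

300 = 100101100
0x126 = 100100110
XOR → 000001010 = 10

10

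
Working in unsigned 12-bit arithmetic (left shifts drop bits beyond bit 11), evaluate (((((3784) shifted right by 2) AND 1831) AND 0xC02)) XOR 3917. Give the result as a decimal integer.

3784 = 111011001000
→ shifted right by 2 → 001110110010 = 946
1831 = 011100100111
→ AND → 001100100010 = 802
0xC02 = 110000000010
→ AND → 000000000010 = 2
3917 = 111101001101
→ XOR → 111101001111 = 3919

3919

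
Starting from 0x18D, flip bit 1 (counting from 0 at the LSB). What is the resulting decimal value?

399

x = 0110001101
bit 1 is currently 0; toggle it via x ^ (1 << 1) = x ^ 2
→ 0110001111 = 399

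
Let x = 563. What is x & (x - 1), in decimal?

562

x = 1000110011 = 563
x - 1 = 1000110010
AND   = 1000110010 = 562
(x & (x - 1) clears the lowest set bit of x.)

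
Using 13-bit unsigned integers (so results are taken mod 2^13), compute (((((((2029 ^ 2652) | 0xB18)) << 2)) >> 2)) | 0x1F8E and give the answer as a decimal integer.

8127

2029 = 0011111101101
2652 = 0101001011100
→ ^ → 0110110110001 = 3505
0xB18 = 0101100011000
→ | → 0111110111001 = 4025
→ << 2 (mod 2^13) → 1111011100100 = 7908
→ >> 2 → 0011110111001 = 1977
0x1F8E = 1111110001110
→ | → 1111110111111 = 8127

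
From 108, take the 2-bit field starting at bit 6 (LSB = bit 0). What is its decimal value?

v = 001101100
Shift right by 6: 001
Mask low 2 bits: 01 = 1

1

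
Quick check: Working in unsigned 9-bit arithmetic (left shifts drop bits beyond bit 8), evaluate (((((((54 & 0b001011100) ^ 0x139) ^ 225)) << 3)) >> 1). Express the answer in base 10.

54 = 000110110
0b001011100 = 001011100
→ & → 000010100 = 20
0x139 = 100111001
→ ^ → 100101101 = 301
225 = 011100001
→ ^ → 111001100 = 460
→ << 3 (mod 2^9) → 001100000 = 96
→ >> 1 → 000110000 = 48

48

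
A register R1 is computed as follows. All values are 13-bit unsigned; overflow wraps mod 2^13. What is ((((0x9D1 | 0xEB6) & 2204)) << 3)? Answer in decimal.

1184

0x9D1 = 0100111010001
0xEB6 = 0111010110110
→ | → 0111111110111 = 4087
2204 = 0100010011100
→ & → 0100010010100 = 2196
→ << 3 (mod 2^13) → 0010010100000 = 1184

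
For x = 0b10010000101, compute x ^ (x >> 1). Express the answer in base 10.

x = 10010000101 = 1157
x>>1 = 01001000010
XOR  = 11011000111 = 1735
(x ^ (x >> 1) gives the standard binary-reflected Gray code of x.)

1735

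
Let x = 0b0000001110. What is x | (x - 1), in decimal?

x = 1110 = 14
x - 1 = 1101
OR    = 1111 = 15
(x | (x - 1) sets all bits below the lowest set bit.)

15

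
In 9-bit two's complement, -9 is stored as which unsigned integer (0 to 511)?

503

9 in 9 bits: 000001001
Invert: 111110110
Add 1:  111110111 = 503
(Check: 2^9 - 9 = 512 - 9 = 503.)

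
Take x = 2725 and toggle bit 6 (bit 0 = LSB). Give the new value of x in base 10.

x = 0101010100101
bit 6 is currently 0; toggle it via x ^ (1 << 6) = x ^ 64
→ 0101011100101 = 2789

2789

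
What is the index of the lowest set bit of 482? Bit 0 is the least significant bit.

482 = 111100010
Trailing zeros: 1, so the lowest set bit is bit 1 (value 2).

1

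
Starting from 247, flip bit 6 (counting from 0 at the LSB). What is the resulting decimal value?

x = 11110111
bit 6 is currently 1; toggle it via x ^ (1 << 6) = x ^ 64
→ 10110111 = 183

183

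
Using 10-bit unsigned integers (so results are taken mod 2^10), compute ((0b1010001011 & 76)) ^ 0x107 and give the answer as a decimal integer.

0b1010001011 = 1010001011
76 = 0001001100
→ & → 0000001000 = 8
0x107 = 0100000111
→ ^ → 0100001111 = 271

271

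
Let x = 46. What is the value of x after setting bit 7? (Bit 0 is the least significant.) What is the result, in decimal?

x = 00000101110
bit 7 is currently 0; set it via x | (1 << 7) = x | 128
→ 00010101110 = 174

174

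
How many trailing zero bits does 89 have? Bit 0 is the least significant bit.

89 = 1011001
Trailing zeros: 0, so the lowest set bit is bit 0 (value 1).

0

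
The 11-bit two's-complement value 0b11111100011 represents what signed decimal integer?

-29

pattern = 11111100011 (MSB is 1 ⇒ negative)
Invert: 00000011100, add 1 → 00000011101 = 29, so the value is -29.
(Equivalently: 2019 - 2^11 = 2019 - 2048 = -29.)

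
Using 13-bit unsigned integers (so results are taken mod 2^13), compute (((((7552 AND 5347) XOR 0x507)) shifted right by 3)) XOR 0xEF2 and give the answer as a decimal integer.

3266

7552 = 1110110000000
5347 = 1010011100011
→ AND → 1010010000000 = 5248
0x507 = 0010100000111
→ XOR → 1000110000111 = 4487
→ shifted right by 3 → 0001000110000 = 560
0xEF2 = 0111011110010
→ XOR → 0110011000010 = 3266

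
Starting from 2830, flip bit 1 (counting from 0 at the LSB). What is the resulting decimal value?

x = 101100001110
bit 1 is currently 1; toggle it via x ^ (1 << 1) = x ^ 2
→ 101100001100 = 2828

2828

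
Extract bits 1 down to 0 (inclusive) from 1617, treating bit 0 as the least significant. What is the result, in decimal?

v = 11001010001
Shift right by 0: 11001010001
Mask low 2 bits: 01 = 1

1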